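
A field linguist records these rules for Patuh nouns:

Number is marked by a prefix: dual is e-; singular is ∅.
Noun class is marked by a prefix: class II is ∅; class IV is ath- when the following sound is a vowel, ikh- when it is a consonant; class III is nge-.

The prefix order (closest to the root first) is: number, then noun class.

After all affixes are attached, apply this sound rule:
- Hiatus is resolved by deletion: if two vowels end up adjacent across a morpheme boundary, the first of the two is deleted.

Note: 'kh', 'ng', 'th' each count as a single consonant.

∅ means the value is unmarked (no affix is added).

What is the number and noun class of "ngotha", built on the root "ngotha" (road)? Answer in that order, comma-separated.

Segment: ngotha.
number: ∅ → singular.
noun class: ∅ → class II.

singular, class II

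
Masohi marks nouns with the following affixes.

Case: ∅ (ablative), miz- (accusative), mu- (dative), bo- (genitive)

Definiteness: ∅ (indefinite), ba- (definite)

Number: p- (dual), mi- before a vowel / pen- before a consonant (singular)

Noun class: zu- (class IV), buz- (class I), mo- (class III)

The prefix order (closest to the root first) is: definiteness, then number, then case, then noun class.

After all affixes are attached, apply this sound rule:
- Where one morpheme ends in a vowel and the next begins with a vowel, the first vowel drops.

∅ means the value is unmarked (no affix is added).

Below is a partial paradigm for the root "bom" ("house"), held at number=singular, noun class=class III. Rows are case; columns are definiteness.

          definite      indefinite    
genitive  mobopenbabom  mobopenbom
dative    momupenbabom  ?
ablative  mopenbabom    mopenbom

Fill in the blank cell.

momupenbom

definiteness = indefinite: zero marking, form stays bom.
Attach number singular pen- (before consonant 'b') → penbom.
Attach case dative mu- → mupenbom.
Attach noun class class III mo- → momupenbom.
Vowel deletion: no change.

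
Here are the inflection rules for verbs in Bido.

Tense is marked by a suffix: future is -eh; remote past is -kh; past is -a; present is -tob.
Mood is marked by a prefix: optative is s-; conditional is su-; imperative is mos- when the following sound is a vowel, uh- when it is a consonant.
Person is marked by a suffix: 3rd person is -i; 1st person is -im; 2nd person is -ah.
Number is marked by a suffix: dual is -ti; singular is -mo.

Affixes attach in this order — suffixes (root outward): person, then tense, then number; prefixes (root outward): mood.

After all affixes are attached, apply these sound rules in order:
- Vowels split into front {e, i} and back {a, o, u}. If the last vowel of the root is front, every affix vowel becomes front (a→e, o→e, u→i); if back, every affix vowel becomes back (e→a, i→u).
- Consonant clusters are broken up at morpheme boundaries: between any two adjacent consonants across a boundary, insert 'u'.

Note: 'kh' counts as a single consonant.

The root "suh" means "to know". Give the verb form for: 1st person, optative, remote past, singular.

susuhumukhumo

Attach person 1st person -im → suhim.
Attach mood optative s- → ssuhim.
Attach tense remote past -kh → ssuhimkh.
Attach number singular -mo → ssuhimkhmo.
Apply vowel harmony: ssuhimkhmo → ssuhumkhmo.
Apply epenthesis: ssuhumkhmo → susuhumukhumo.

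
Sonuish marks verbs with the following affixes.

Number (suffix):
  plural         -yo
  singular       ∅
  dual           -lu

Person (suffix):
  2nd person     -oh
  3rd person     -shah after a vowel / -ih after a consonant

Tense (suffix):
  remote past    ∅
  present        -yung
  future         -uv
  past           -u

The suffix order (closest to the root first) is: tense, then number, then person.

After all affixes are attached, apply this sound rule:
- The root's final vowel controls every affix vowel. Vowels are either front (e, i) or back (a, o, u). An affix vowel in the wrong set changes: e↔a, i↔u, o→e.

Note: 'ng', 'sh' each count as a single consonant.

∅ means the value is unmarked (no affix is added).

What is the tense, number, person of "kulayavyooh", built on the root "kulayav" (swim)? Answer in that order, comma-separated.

remote past, plural, 2nd person

Segment: kulayav-yo-oh.
tense: ∅ → remote past.
number: -yo → plural.
person: -oh → 2nd person.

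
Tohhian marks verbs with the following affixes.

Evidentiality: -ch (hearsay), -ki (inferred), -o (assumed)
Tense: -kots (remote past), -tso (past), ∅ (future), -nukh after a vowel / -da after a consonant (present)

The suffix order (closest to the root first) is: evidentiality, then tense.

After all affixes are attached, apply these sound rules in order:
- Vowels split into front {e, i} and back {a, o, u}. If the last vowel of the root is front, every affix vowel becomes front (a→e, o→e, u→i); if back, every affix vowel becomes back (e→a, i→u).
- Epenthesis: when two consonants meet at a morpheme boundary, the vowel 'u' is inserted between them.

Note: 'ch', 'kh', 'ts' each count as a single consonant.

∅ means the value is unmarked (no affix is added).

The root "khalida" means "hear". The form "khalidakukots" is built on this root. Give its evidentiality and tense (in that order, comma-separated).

inferred, remote past

Segment: khalida-ki-kots.
evidentiality: -ki → inferred.
tense: -kots → remote past.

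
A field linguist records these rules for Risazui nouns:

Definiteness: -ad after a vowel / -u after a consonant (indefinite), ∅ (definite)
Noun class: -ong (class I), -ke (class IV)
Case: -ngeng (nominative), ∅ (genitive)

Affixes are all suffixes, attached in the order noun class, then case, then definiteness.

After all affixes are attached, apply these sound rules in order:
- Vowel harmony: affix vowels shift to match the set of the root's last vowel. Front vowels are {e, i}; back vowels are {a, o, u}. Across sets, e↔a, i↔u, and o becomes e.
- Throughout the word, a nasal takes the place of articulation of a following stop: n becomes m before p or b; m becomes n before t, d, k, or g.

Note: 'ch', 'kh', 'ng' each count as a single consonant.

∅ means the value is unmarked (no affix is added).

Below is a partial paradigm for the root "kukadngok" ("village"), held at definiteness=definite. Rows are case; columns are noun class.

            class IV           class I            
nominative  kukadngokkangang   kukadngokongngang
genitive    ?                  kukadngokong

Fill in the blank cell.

kukadngokka

Attach noun class class IV -ke → kukadngokke.
case = genitive: zero marking, form stays kukadngokke.
definiteness = definite: zero marking, form stays kukadngokke.
Apply vowel harmony: kukadngokke → kukadngokka.
Nasal assimilation: no change.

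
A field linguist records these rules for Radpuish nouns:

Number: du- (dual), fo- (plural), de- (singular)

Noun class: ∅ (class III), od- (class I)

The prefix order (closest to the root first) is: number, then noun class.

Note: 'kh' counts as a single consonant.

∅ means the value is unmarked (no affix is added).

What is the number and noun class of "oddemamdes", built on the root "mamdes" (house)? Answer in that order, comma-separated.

Segment: od-de-mamdes.
number: de- → singular.
noun class: od- → class I.

singular, class I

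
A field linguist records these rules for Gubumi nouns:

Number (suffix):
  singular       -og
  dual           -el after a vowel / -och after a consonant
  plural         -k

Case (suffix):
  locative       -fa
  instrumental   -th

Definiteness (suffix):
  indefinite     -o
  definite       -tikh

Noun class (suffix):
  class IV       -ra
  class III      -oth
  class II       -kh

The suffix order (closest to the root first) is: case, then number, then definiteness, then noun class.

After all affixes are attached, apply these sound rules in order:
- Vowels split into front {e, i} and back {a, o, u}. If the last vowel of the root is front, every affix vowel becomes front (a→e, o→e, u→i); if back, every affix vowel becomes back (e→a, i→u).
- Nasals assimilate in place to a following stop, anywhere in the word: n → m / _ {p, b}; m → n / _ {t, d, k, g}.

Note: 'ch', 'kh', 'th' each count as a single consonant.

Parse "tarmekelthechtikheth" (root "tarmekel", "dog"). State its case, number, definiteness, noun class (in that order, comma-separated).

Segment: tarmekel-th-och-tikh-oth.
case: -th → instrumental.
number: -el/och → dual.
definiteness: -tikh → definite.
noun class: -oth → class III.

instrumental, dual, definite, class III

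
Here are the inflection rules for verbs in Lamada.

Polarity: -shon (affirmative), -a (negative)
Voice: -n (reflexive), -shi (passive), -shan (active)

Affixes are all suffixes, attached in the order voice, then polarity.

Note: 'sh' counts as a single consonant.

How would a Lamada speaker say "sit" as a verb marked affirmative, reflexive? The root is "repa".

Attach voice reflexive -n → repan.
Attach polarity affirmative -shon → repanshon.

repanshon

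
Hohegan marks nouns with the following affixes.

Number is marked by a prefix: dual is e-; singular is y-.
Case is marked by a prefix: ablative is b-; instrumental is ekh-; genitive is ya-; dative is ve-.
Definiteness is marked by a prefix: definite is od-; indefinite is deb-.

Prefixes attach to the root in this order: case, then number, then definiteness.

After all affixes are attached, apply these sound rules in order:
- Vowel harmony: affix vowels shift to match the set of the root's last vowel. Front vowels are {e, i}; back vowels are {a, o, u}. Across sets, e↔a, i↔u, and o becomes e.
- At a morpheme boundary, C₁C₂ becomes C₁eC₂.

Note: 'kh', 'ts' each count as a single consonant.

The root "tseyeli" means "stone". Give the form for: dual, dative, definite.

edevetseyeli

Attach case dative ve- → vetseyeli.
Attach number dual e- → evetseyeli.
Attach definiteness definite od- → odevetseyeli.
Apply vowel harmony: odevetseyeli → edevetseyeli.
Epenthesis: no change.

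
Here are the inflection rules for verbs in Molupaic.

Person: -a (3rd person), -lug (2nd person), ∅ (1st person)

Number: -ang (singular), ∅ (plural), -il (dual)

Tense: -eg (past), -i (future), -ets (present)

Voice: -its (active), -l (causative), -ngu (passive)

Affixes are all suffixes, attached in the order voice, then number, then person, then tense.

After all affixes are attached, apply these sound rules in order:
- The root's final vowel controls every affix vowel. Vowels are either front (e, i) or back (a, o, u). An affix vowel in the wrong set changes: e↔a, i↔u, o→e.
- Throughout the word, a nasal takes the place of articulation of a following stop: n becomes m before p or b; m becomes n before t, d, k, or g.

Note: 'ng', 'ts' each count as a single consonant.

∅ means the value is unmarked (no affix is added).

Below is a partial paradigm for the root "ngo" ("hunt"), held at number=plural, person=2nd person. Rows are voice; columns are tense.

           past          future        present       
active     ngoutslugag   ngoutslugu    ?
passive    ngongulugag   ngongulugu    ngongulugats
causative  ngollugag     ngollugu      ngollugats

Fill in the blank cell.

Attach voice active -its → ngoits.
number = plural: zero marking, form stays ngoits.
Attach person 2nd person -lug → ngoitslug.
Attach tense present -ets → ngoitslugets.
Apply vowel harmony: ngoitslugets → ngoutslugats.
Nasal assimilation: no change.

ngoutslugats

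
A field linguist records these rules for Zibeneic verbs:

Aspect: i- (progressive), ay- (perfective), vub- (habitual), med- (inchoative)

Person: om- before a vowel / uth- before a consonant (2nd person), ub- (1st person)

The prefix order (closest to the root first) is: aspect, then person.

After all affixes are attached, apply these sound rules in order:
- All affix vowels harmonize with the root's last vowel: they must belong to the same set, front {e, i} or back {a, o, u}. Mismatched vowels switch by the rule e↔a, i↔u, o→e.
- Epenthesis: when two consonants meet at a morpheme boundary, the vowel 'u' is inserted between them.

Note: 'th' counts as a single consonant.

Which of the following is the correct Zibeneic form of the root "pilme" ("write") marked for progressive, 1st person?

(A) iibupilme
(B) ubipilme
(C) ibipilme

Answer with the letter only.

Attach aspect progressive i- → ipilme.
Attach person 1st person ub- → ubipilme.
Apply vowel harmony: ubipilme → ibipilme.
Epenthesis: no change.
So the correct form is ibipilme, option (C).
(A) iibupilme is wrong: it has the affixes in the wrong order.
(B) ubipilme is wrong: it fails to apply the sound rule(s).

C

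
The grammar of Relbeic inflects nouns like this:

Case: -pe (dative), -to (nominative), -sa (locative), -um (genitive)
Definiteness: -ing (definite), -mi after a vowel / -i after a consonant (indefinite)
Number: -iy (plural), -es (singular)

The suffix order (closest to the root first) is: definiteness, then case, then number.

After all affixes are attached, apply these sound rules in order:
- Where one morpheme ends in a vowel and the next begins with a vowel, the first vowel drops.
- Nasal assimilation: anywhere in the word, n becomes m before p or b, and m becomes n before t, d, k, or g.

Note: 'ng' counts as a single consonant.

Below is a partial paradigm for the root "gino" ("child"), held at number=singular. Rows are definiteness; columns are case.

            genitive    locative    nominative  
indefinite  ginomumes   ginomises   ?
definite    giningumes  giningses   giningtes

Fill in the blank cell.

ginomites

Attach definiteness indefinite -mi (after vowel 'o') → ginomi.
Attach case nominative -to → ginomito.
Attach number singular -es → ginomitoes.
Apply vowel deletion: ginomitoes → ginomites.
Nasal assimilation: no change.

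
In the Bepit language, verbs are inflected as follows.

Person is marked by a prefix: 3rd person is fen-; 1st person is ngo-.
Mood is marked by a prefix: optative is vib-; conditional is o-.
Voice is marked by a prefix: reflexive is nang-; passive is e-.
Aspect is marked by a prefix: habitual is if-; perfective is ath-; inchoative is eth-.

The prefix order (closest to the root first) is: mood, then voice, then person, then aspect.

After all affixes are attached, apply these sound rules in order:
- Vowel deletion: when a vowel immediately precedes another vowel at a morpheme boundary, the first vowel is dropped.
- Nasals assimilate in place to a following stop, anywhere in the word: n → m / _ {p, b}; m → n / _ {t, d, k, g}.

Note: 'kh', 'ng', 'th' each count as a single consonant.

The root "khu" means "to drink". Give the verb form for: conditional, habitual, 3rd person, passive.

Attach mood conditional o- → okhu.
Attach voice passive e- → eokhu.
Attach person 3rd person fen- → feneokhu.
Attach aspect habitual if- → iffeneokhu.
Apply vowel deletion: iffeneokhu → iffenokhu.
Nasal assimilation: no change.

iffenokhu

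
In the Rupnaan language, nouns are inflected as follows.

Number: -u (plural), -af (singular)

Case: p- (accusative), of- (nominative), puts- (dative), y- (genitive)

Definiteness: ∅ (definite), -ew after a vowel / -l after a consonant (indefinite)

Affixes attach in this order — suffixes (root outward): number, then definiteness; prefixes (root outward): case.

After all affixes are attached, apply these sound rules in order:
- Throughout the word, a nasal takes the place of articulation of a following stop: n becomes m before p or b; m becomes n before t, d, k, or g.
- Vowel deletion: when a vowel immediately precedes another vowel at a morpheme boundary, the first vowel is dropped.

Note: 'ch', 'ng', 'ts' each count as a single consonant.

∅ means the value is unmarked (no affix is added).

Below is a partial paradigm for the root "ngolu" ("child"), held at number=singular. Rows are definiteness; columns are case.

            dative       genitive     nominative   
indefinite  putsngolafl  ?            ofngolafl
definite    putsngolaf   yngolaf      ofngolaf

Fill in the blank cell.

yngolafl

Attach number singular -af → ngoluaf.
Attach case genitive y- → yngoluaf.
Attach definiteness indefinite -l (after consonant 'f') → yngoluafl.
Nasal assimilation: no change.
Apply vowel deletion: yngoluafl → yngolafl.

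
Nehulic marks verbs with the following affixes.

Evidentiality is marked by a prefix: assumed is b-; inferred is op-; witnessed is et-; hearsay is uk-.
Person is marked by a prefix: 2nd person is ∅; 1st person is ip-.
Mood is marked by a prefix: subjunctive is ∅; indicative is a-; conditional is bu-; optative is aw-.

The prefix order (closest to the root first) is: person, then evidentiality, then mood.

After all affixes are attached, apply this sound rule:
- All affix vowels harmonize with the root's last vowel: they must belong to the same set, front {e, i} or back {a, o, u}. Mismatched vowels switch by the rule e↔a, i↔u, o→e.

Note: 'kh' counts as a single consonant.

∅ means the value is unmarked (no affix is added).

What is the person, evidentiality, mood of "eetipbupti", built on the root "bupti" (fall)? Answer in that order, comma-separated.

1st person, witnessed, indicative

Segment: a-et-ip-bupti.
person: ip- → 1st person.
evidentiality: et- → witnessed.
mood: a- → indicative.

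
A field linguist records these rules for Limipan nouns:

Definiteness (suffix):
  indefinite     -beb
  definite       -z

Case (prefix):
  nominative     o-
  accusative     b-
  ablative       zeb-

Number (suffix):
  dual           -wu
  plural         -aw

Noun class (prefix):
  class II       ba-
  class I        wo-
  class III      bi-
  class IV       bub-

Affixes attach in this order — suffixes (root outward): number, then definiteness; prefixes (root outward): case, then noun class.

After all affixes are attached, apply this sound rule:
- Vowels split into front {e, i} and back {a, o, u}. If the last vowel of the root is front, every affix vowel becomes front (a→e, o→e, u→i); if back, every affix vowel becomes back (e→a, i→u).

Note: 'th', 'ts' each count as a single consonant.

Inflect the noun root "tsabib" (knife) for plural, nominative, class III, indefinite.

Attach number plural -aw → tsabibaw.
Attach case nominative o- → otsabibaw.
Attach noun class class III bi- → biotsabibaw.
Attach definiteness indefinite -beb → biotsabibawbeb.
Apply vowel harmony: biotsabibawbeb → bietsabibewbeb.

bietsabibewbeb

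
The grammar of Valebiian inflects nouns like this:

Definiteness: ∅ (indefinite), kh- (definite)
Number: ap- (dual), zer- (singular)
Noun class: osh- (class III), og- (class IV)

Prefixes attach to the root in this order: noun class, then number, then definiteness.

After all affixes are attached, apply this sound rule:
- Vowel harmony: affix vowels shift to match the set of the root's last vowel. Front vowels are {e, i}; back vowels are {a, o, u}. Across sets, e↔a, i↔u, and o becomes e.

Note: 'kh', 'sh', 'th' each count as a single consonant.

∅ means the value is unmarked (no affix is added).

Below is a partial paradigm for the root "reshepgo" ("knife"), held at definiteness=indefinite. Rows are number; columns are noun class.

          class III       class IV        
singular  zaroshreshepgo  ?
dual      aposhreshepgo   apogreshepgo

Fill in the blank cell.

zarogreshepgo

Attach noun class class IV og- → ogreshepgo.
Attach number singular zer- → zerogreshepgo.
definiteness = indefinite: zero marking, form stays zerogreshepgo.
Apply vowel harmony: zerogreshepgo → zarogreshepgo.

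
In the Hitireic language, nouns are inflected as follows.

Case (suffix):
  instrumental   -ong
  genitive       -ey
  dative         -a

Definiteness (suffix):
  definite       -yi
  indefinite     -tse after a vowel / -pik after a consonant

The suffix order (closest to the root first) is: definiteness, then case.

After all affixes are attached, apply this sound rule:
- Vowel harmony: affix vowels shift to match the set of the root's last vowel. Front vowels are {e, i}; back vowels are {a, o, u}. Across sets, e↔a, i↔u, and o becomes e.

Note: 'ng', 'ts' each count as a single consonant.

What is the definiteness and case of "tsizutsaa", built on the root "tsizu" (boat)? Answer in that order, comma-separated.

indefinite, dative

Segment: tsizu-tse-a.
definiteness: -tse/pik → indefinite.
case: -a → dative.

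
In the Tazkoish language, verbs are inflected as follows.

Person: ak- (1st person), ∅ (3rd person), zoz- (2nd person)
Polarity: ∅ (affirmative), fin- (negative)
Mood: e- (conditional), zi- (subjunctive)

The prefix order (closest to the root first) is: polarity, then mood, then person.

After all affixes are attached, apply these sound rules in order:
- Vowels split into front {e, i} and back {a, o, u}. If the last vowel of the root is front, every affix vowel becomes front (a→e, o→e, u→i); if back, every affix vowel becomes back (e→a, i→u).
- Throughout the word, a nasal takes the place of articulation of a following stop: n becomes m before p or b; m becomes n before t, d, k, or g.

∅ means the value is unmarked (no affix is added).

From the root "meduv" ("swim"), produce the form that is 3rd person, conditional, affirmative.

ameduv

polarity = affirmative: zero marking, form stays meduv.
Attach mood conditional e- → emeduv.
person = 3rd person: zero marking, form stays emeduv.
Apply vowel harmony: emeduv → ameduv.
Nasal assimilation: no change.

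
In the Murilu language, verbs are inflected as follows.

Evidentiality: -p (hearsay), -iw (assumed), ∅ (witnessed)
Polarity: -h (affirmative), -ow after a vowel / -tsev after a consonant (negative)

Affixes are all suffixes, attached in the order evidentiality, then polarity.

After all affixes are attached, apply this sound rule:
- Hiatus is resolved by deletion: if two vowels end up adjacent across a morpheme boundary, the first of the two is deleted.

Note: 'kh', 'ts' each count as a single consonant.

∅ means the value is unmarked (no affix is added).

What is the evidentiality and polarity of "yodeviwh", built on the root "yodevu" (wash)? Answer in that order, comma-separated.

assumed, affirmative

Segment: yodevu-iw-h.
evidentiality: -iw → assumed.
polarity: -h → affirmative.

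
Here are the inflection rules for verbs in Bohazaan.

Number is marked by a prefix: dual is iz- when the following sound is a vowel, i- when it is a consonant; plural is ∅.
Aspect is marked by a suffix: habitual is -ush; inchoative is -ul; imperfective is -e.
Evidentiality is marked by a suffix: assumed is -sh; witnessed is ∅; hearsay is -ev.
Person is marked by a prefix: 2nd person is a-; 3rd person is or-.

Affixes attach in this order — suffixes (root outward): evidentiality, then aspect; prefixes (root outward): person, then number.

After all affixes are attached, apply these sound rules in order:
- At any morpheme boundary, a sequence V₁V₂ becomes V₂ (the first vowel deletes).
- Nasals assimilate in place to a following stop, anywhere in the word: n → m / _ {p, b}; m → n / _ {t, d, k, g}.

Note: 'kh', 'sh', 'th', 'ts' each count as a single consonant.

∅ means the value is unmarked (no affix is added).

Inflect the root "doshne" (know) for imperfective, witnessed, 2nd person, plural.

evidentiality = witnessed: zero marking, form stays doshne.
Attach aspect imperfective -e → doshnee.
Attach person 2nd person a- → adoshnee.
number = plural: zero marking, form stays adoshnee.
Apply vowel deletion: adoshnee → adoshne.
Nasal assimilation: no change.

adoshne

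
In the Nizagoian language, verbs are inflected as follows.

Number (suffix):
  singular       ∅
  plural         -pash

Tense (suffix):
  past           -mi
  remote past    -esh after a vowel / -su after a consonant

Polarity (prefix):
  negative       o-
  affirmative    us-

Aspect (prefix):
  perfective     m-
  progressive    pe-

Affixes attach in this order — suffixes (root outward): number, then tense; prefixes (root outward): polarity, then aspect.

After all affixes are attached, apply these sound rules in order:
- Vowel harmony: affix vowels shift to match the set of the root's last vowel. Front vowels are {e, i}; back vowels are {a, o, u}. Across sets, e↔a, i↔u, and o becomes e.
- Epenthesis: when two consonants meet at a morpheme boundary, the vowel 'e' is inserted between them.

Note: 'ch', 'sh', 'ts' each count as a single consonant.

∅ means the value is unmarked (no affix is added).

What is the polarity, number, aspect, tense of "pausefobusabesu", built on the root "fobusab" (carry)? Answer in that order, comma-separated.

affirmative, singular, progressive, remote past

Segment: pe-us-fobusab-su.
polarity: us- → affirmative.
number: ∅ → singular.
aspect: pe- → progressive.
tense: -esh/su → remote past.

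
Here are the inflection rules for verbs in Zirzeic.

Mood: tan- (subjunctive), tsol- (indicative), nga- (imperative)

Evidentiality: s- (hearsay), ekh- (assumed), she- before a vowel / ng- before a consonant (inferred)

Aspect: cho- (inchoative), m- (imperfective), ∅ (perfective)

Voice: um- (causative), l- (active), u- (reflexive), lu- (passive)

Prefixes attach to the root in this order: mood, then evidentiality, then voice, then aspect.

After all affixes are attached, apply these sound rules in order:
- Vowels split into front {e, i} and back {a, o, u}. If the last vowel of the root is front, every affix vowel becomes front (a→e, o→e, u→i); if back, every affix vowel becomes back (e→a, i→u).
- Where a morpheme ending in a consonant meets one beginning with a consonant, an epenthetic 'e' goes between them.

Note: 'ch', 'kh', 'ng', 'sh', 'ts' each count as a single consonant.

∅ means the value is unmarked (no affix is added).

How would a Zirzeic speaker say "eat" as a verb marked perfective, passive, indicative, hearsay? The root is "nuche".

lisetselenuche

Attach mood indicative tsol- → tsolnuche.
Attach evidentiality hearsay s- → stsolnuche.
Attach voice passive lu- → lustsolnuche.
aspect = perfective: zero marking, form stays lustsolnuche.
Apply vowel harmony: lustsolnuche → listselnuche.
Apply epenthesis: listselnuche → lisetselenuche.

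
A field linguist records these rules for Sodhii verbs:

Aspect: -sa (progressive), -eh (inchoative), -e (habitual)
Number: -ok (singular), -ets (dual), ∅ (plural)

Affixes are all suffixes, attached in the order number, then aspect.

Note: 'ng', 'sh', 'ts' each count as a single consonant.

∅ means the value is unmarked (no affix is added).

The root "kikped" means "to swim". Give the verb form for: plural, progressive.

kikpedsa

number = plural: zero marking, form stays kikped.
Attach aspect progressive -sa → kikpedsa.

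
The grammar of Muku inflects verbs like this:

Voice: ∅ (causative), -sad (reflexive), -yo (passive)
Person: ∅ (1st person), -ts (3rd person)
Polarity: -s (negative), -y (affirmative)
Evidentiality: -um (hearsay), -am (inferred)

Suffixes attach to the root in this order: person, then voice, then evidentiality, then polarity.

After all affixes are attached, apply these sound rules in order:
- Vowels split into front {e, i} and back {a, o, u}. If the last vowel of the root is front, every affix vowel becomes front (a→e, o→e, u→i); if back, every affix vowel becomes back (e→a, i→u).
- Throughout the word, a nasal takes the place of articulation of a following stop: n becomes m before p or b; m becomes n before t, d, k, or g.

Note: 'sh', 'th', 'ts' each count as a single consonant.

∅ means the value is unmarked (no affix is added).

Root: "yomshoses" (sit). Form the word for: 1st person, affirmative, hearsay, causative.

yomshosesimy

person = 1st person: zero marking, form stays yomshoses.
voice = causative: zero marking, form stays yomshoses.
Attach evidentiality hearsay -um → yomshosesum.
Attach polarity affirmative -y → yomshosesumy.
Apply vowel harmony: yomshosesumy → yomshosesimy.
Nasal assimilation: no change.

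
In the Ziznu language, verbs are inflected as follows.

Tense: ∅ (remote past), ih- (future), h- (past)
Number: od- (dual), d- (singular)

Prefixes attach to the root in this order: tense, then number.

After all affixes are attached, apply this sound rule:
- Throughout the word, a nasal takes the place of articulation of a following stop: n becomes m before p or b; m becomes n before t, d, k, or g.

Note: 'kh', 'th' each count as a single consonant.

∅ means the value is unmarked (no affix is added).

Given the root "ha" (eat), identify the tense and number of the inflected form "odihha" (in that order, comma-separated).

Segment: od-ih-ha.
tense: ih- → future.
number: od- → dual.

future, dual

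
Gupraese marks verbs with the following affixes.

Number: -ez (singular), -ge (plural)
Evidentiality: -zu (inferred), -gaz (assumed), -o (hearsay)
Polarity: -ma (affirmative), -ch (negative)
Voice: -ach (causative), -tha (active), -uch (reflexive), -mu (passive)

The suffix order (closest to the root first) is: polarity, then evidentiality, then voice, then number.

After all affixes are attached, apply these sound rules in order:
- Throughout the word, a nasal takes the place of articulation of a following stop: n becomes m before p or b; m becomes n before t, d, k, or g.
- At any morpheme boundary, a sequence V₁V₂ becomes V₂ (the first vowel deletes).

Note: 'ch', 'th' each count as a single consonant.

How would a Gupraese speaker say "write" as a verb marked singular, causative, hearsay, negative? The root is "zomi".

Attach polarity negative -ch → zomich.
Attach evidentiality hearsay -o → zomicho.
Attach voice causative -ach → zomichoach.
Attach number singular -ez → zomichoachez.
Nasal assimilation: no change.
Apply vowel deletion: zomichoachez → zomichachez.

zomichachez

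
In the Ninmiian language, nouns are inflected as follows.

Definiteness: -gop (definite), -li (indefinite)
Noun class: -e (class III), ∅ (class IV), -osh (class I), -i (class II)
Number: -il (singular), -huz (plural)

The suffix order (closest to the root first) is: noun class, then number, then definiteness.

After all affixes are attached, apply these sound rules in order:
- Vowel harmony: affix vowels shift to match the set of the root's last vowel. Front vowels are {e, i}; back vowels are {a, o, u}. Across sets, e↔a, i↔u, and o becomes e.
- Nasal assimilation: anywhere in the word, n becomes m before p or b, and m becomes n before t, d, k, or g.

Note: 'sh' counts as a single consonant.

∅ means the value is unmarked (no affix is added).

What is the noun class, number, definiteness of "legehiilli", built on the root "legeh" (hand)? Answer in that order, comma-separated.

Segment: legeh-i-il-li.
noun class: -i → class II.
number: -il → singular.
definiteness: -li → indefinite.

class II, singular, indefinite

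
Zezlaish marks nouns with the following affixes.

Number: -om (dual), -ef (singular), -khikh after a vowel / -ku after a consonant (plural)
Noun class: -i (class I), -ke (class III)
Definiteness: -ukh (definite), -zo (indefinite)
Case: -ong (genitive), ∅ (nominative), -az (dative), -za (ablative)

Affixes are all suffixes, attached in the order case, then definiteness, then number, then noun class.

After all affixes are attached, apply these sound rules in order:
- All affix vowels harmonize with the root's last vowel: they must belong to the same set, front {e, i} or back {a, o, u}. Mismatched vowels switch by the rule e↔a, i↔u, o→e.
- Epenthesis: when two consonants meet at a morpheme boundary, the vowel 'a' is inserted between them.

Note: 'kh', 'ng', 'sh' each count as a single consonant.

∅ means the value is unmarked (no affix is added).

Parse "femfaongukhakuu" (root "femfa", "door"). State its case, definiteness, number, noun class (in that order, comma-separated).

genitive, definite, plural, class I

Segment: femfa-ong-ukh-ku-i.
case: -ong → genitive.
definiteness: -ukh → definite.
number: -khikh/ku → plural.
noun class: -i → class I.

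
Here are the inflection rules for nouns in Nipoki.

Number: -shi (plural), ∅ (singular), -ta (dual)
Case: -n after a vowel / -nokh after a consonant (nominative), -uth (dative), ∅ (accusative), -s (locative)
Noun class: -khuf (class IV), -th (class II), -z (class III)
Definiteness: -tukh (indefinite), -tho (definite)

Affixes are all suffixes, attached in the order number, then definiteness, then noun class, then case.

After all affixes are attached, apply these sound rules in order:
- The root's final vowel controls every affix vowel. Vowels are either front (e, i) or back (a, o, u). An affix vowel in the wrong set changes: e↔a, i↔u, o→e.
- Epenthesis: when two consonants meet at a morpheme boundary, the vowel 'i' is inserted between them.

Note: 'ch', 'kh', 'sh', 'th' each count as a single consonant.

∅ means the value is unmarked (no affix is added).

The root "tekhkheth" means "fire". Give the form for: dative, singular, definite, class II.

number = singular: zero marking, form stays tekhkheth.
Attach definiteness definite -tho → tekhkheththo.
Attach noun class class II -th → tekhkheththoth.
Attach case dative -uth → tekhkheththothuth.
Apply vowel harmony: tekhkheththothuth → tekhkheththethith.
Apply epenthesis: tekhkheththethith → tekhkhethithethith.

tekhkhethithethith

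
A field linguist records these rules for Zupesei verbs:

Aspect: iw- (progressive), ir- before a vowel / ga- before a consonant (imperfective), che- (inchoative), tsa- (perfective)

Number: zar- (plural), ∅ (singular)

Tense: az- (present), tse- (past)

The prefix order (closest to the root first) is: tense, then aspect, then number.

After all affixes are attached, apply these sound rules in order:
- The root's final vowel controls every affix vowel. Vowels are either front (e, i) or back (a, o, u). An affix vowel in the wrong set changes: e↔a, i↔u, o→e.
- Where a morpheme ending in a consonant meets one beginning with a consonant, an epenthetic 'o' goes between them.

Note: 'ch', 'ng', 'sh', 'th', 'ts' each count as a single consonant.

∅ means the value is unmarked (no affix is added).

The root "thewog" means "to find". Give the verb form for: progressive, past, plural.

zaruwotsathewog

Attach tense past tse- → tsethewog.
Attach aspect progressive iw- → iwtsethewog.
Attach number plural zar- → zariwtsethewog.
Apply vowel harmony: zariwtsethewog → zaruwtsathewog.
Apply epenthesis: zaruwtsathewog → zaruwotsathewog.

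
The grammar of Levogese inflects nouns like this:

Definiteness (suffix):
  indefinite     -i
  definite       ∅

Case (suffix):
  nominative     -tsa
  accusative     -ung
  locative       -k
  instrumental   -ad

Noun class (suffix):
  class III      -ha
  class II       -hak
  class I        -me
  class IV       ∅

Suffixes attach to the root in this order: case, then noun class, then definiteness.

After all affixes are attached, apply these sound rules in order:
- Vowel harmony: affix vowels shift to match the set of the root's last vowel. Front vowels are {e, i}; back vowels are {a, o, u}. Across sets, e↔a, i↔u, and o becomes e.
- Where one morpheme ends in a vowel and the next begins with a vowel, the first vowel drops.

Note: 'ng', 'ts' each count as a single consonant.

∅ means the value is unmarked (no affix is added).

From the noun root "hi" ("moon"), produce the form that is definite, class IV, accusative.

Attach case accusative -ung → hiung.
noun class = class IV: zero marking, form stays hiung.
definiteness = definite: zero marking, form stays hiung.
Apply vowel harmony: hiung → hiing.
Apply vowel deletion: hiing → hing.

hing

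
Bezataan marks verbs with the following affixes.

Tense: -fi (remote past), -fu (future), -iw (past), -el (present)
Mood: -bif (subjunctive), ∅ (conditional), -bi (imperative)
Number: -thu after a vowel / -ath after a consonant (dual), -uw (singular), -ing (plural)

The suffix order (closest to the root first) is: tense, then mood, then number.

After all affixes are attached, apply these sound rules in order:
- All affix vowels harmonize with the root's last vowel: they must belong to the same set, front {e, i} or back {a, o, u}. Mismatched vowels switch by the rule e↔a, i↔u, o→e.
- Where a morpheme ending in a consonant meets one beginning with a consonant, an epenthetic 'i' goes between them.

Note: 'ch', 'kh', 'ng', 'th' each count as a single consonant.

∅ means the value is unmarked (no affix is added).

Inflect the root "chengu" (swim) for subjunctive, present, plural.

chengualibufung

Attach tense present -el → chenguel.
Attach mood subjunctive -bif → chenguelbif.
Attach number plural -ing → chenguelbifing.
Apply vowel harmony: chenguelbifing → chengualbufung.
Apply epenthesis: chengualbufung → chengualibufung.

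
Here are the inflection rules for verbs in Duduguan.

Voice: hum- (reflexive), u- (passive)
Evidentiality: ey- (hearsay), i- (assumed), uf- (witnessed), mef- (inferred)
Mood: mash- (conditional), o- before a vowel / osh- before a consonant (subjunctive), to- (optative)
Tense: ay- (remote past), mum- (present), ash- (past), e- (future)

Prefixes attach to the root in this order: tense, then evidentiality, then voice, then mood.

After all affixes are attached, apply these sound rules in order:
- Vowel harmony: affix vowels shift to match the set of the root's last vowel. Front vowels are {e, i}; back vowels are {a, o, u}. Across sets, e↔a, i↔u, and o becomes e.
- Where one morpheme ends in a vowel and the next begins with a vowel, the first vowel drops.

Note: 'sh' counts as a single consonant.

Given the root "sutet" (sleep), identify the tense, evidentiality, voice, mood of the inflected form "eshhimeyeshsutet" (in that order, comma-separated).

Segment: osh-hum-ey-ash-sutet.
tense: ash- → past.
evidentiality: ey- → hearsay.
voice: hum- → reflexive.
mood: o/osh- → subjunctive.

past, hearsay, reflexive, subjunctive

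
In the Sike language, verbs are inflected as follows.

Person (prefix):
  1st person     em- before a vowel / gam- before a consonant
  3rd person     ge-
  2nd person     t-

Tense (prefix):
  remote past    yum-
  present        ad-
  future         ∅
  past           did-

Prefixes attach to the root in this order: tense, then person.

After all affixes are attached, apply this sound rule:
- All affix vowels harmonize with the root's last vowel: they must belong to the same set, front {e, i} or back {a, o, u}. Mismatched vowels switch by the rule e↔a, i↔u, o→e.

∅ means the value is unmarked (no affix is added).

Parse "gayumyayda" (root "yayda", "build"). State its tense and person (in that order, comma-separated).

Segment: ge-yum-yayda.
tense: yum- → remote past.
person: ge- → 3rd person.

remote past, 3rd person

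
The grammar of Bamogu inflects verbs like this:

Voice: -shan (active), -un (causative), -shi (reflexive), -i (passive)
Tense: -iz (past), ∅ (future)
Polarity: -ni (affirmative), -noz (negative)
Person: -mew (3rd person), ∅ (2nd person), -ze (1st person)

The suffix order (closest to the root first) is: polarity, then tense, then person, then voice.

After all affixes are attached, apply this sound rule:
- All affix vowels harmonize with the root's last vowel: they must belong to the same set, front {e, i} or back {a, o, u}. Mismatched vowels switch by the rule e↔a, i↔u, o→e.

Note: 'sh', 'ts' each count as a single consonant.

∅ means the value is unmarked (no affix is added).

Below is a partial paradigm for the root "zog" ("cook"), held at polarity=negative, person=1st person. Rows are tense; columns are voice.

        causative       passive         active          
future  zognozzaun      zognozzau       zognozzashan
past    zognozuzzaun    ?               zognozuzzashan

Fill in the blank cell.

Attach polarity negative -noz → zognoz.
Attach tense past -iz → zognoziz.
Attach person 1st person -ze → zognozizze.
Attach voice passive -i → zognozizzei.
Apply vowel harmony: zognozizzei → zognozuzzau.

zognozuzzau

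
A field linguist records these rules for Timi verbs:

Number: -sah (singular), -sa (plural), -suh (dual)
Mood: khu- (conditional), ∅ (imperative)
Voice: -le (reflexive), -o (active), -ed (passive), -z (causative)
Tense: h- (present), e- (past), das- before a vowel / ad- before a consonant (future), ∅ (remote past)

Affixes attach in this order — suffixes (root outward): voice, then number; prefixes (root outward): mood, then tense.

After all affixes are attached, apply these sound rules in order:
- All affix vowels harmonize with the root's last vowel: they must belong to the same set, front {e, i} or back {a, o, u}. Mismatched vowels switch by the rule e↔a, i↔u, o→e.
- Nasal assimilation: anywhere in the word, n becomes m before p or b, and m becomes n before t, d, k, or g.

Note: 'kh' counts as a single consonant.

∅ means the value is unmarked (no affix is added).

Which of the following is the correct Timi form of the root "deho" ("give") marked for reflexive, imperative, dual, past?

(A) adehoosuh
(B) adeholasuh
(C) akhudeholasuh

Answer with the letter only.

B

Attach voice reflexive -le → dehole.
mood = imperative: zero marking, form stays dehole.
Attach tense past e- → edehole.
Attach number dual -suh → edeholesuh.
Apply vowel harmony: edeholesuh → adeholasuh.
Nasal assimilation: no change.
So the correct form is adeholasuh, option (B).
(C) akhudeholasuh is wrong: it uses conditional instead of imperative for mood.
(A) adehoosuh is wrong: it uses active instead of reflexive for voice.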